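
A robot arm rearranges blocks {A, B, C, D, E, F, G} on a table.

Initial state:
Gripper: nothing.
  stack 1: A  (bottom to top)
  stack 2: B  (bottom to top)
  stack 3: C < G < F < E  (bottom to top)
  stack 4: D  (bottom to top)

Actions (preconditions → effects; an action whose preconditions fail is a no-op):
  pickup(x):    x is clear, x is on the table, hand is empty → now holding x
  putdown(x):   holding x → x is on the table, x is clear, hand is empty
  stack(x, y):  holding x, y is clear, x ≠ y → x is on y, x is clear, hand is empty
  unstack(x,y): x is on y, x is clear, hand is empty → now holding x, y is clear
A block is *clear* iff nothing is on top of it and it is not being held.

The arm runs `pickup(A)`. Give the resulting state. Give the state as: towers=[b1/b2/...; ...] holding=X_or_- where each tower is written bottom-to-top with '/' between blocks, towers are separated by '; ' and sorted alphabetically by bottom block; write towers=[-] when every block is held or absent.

towers=[B; C/G/F/E; D] holding=A

before: towers=[A; B; C/G/F/E; D] holding=-
pre[pickup(A)]: clear(A) ✓, ontable(A) ✓, handempty ✓
all met → apply pickup(A)
after:  towers=[B; C/G/F/E; D] holding=A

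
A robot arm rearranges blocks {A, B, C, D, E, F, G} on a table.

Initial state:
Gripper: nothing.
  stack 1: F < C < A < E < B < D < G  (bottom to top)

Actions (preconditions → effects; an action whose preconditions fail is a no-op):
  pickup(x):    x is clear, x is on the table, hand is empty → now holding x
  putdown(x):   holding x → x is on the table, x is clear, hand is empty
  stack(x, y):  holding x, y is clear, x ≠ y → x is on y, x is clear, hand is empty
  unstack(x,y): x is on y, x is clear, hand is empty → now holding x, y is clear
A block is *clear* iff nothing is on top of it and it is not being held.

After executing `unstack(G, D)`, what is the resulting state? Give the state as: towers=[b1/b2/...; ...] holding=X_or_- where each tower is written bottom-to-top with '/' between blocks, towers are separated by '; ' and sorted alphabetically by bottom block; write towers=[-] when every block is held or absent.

before: towers=[F/C/A/E/B/D/G] holding=-
pre[unstack(G, D)]: on(G,D) ok, clear(G) ok, handempty ok
all met → apply unstack(G, D)
after:  towers=[F/C/A/E/B/D] holding=G

towers=[F/C/A/E/B/D] holding=G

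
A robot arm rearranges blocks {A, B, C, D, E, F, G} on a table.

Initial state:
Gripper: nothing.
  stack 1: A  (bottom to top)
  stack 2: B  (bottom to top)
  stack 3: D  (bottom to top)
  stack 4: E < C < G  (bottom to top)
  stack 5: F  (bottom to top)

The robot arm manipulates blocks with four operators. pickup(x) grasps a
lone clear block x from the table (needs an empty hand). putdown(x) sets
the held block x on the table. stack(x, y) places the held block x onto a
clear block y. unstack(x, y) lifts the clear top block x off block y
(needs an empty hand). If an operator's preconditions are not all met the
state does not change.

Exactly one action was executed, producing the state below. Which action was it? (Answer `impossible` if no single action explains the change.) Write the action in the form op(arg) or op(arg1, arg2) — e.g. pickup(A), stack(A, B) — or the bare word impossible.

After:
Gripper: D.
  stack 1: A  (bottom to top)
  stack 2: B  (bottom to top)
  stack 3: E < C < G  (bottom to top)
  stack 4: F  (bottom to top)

pickup(D)

target: towers=[A; B; E/C/G; F] holding=D
         pickup(B) → towers=[A; D; E/C/G; F] holding=B
         pickup(F) → towers=[A; B; D; E/C/G] holding=F
     unstack(G, C) → towers=[A; B; D; E/C; F] holding=G
         pickup(D) → towers=[A; B; E/C/G; F] holding=D  ← match
         pickup(A) → towers=[B; D; E/C/G; F] holding=A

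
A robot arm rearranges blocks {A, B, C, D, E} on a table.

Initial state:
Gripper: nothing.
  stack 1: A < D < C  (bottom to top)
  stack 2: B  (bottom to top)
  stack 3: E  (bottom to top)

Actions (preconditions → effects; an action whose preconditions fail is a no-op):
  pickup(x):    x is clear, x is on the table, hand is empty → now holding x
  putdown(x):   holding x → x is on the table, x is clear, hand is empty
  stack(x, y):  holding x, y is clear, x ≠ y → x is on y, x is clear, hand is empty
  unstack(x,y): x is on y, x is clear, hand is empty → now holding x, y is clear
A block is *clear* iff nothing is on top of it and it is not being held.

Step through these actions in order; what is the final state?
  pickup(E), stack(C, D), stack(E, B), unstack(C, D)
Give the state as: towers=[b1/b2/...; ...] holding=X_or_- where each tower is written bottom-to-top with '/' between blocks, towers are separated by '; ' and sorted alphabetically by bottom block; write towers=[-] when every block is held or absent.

step 1 (pickup(E)): towers=[A/D/C; B] holding=E
step 2 (stack(C, D)) [no-op]: towers=[A/D/C; B] holding=E
step 3 (stack(E, B)): towers=[A/D/C; B/E] holding=-
step 4 (unstack(C, D)): towers=[A/D; B/E] holding=C

towers=[A/D; B/E] holding=C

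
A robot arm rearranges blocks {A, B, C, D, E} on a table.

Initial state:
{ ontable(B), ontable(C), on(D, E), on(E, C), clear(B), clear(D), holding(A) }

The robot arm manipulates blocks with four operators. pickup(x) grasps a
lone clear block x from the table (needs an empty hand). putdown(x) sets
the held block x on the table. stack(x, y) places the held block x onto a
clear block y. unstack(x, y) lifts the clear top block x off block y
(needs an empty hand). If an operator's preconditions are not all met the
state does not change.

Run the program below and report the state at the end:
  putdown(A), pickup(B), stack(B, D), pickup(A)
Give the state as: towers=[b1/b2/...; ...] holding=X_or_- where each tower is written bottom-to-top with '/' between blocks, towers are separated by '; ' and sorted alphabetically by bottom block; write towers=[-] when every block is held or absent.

step 1 (putdown(A)): towers=[A; B; C/E/D] holding=-
step 2 (pickup(B)): towers=[A; C/E/D] holding=B
step 3 (stack(B, D)): towers=[A; C/E/D/B] holding=-
step 4 (pickup(A)): towers=[C/E/D/B] holding=A

towers=[C/E/D/B] holding=A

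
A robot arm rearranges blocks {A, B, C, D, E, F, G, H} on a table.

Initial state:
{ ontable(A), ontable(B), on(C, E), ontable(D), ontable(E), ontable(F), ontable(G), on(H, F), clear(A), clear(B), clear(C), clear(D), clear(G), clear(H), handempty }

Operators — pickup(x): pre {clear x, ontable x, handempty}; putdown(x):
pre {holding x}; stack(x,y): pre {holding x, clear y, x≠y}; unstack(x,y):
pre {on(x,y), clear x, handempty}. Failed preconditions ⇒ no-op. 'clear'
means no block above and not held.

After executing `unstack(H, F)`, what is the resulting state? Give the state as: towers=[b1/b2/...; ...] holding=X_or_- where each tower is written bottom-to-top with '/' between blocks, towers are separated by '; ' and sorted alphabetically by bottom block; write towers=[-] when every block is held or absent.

towers=[A; B; D; E/C; F; G] holding=H

before: towers=[A; B; D; E/C; F/H; G] holding=-
pre[unstack(H, F)]: on(H,F) ✓, clear(H) ✓, handempty ✓
all met → apply unstack(H, F)
after:  towers=[A; B; D; E/C; F; G] holding=H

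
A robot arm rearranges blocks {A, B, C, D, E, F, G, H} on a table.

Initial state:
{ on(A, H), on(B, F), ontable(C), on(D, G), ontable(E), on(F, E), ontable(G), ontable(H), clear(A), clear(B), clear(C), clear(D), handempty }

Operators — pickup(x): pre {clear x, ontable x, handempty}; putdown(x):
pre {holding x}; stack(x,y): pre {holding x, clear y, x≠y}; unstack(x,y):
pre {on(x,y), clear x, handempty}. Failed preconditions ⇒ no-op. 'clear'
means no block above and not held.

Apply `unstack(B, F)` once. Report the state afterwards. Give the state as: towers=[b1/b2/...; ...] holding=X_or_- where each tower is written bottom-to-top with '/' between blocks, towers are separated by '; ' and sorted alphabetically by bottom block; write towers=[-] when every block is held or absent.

towers=[C; E/F; G/D; H/A] holding=B

before: towers=[C; E/F/B; G/D; H/A] holding=-
pre[unstack(B, F)]: on(B,F) yes, clear(B) yes, handempty yes
all met → apply unstack(B, F)
after:  towers=[C; E/F; G/D; H/A] holding=B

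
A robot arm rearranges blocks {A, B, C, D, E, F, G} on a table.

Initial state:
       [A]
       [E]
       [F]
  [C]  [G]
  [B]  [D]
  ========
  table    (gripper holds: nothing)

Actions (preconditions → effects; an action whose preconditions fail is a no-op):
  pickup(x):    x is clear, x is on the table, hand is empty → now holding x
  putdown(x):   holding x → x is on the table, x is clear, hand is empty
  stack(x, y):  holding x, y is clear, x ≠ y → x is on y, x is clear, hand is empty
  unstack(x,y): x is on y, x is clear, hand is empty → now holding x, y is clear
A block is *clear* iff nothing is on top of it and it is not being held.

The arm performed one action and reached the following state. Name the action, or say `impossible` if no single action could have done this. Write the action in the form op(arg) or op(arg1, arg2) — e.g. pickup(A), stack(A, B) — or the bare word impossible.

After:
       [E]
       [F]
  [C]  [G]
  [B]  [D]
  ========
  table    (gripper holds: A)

unstack(A, E)

target: towers=[B/C; D/G/F/E] holding=A
     unstack(A, E) → towers=[B/C; D/G/F/E] holding=A  ← match
     unstack(C, B) → towers=[B; D/G/F/E/A] holding=C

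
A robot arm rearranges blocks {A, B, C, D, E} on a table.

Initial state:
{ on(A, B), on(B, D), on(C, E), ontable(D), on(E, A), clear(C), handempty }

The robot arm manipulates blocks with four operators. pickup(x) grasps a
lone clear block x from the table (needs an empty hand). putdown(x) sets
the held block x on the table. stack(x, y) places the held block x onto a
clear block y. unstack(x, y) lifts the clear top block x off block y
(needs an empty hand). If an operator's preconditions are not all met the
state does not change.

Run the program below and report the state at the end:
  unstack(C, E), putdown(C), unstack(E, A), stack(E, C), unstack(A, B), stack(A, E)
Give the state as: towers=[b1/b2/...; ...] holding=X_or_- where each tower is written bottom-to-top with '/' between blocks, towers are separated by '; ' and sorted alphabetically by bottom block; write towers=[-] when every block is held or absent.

towers=[C/E/A; D/B] holding=-

step 1 (unstack(C, E)): towers=[D/B/A/E] holding=C
step 2 (putdown(C)): towers=[C; D/B/A/E] holding=-
step 3 (unstack(E, A)): towers=[C; D/B/A] holding=E
step 4 (stack(E, C)): towers=[C/E; D/B/A] holding=-
step 5 (unstack(A, B)): towers=[C/E; D/B] holding=A
step 6 (stack(A, E)): towers=[C/E/A; D/B] holding=-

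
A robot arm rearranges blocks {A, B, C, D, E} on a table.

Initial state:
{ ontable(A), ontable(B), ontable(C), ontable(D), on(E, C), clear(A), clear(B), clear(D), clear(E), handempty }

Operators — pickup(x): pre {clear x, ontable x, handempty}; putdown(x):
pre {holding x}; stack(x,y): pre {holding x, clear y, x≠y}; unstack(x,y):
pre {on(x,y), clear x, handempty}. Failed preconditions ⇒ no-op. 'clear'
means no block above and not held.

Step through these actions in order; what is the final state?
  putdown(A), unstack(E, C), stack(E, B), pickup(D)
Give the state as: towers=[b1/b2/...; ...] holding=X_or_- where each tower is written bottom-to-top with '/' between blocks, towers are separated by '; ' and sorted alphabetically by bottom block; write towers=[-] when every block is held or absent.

step 1 (putdown(A)) [no-op]: towers=[A; B; C/E; D] holding=-
step 2 (unstack(E, C)): towers=[A; B; C; D] holding=E
step 3 (stack(E, B)): towers=[A; B/E; C; D] holding=-
step 4 (pickup(D)): towers=[A; B/E; C] holding=D

towers=[A; B/E; C] holding=D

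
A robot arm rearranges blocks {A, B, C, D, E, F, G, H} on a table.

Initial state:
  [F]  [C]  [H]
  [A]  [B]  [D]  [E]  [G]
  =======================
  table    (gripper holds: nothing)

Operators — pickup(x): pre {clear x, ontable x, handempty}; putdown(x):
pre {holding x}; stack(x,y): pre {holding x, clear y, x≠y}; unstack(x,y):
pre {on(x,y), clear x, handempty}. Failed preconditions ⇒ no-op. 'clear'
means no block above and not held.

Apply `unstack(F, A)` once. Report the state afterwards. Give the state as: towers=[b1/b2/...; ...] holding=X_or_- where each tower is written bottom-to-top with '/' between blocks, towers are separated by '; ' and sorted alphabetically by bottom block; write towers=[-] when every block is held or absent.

towers=[A; B/C; D/H; E; G] holding=F

before: towers=[A/F; B/C; D/H; E; G] holding=-
pre[unstack(F, A)]: on(F,A) yes, clear(F) yes, handempty yes
all met → apply unstack(F, A)
after:  towers=[A; B/C; D/H; E; G] holding=F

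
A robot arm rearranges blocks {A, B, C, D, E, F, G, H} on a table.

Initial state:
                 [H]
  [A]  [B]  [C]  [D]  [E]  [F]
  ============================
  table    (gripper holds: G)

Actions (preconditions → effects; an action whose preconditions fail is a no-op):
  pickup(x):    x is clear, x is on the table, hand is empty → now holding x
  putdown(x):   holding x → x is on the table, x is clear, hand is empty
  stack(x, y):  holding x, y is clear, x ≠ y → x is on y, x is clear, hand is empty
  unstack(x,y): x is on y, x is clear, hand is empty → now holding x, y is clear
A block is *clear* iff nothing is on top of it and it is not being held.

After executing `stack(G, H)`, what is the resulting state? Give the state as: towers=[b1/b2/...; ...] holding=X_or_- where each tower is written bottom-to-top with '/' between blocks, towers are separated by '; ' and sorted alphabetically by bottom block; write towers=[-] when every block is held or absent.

towers=[A; B; C; D/H/G; E; F] holding=-

before: towers=[A; B; C; D/H; E; F] holding=G
pre[stack(G, H)]: holding(G) ✓, clear(H) ✓, G≠H ✓
all met → apply stack(G, H)
after:  towers=[A; B; C; D/H/G; E; F] holding=-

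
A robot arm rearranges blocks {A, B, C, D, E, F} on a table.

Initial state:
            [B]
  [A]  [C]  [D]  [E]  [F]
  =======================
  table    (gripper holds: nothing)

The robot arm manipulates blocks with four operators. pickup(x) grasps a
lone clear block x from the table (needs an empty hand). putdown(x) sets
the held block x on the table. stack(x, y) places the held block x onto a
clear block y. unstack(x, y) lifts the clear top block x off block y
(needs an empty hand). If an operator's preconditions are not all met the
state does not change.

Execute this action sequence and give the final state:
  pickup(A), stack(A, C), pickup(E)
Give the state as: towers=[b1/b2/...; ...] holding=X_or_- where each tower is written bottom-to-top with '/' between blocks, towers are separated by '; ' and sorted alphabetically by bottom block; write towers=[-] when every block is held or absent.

step 1 (pickup(A)): towers=[C; D/B; E; F] holding=A
step 2 (stack(A, C)): towers=[C/A; D/B; E; F] holding=-
step 3 (pickup(E)): towers=[C/A; D/B; F] holding=E

towers=[C/A; D/B; F] holding=E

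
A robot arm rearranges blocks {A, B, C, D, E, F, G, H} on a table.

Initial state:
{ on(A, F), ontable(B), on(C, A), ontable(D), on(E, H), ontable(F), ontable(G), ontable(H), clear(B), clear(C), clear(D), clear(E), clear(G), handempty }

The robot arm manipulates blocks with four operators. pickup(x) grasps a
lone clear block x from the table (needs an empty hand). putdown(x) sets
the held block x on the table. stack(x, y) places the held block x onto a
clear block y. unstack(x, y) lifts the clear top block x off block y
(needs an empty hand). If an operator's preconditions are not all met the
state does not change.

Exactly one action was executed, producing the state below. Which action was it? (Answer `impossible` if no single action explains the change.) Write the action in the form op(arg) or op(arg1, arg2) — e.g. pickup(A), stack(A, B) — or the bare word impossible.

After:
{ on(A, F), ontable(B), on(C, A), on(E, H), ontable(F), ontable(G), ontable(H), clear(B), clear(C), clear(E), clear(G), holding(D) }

target: towers=[B; F/A/C; G; H/E] holding=D
         pickup(G) → towers=[B; D; F/A/C; H/E] holding=G
     unstack(E, H) → towers=[B; D; F/A/C; G; H] holding=E
         pickup(B) → towers=[D; F/A/C; G; H/E] holding=B
         pickup(D) → towers=[B; F/A/C; G; H/E] holding=D  ← match
     unstack(C, A) → towers=[B; D; F/A; G; H/E] holding=C

pickup(D)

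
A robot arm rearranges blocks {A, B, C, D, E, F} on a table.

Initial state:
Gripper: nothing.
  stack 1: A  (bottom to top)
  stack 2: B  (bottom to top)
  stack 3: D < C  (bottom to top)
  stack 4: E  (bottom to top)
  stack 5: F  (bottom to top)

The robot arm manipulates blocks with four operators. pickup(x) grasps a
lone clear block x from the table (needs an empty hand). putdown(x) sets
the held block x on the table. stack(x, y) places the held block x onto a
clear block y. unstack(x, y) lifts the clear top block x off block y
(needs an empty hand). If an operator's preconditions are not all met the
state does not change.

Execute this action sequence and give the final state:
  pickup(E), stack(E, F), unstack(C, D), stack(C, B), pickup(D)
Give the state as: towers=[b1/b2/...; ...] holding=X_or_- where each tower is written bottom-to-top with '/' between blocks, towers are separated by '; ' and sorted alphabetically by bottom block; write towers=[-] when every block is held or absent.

towers=[A; B/C; F/E] holding=D

step 1 (pickup(E)): towers=[A; B; D/C; F] holding=E
step 2 (stack(E, F)): towers=[A; B; D/C; F/E] holding=-
step 3 (unstack(C, D)): towers=[A; B; D; F/E] holding=C
step 4 (stack(C, B)): towers=[A; B/C; D; F/E] holding=-
step 5 (pickup(D)): towers=[A; B/C; F/E] holding=D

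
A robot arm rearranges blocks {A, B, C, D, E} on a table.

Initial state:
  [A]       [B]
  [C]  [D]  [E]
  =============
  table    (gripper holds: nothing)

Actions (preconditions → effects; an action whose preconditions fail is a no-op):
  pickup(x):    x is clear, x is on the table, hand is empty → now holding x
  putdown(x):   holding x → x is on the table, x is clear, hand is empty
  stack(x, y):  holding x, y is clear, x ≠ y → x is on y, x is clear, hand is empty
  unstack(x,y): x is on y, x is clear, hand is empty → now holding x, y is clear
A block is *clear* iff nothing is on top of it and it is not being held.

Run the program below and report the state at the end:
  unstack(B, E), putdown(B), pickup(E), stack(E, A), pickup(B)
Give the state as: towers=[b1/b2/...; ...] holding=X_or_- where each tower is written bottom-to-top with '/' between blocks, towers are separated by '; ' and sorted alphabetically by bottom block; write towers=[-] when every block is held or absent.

step 1 (unstack(B, E)): towers=[C/A; D; E] holding=B
step 2 (putdown(B)): towers=[B; C/A; D; E] holding=-
step 3 (pickup(E)): towers=[B; C/A; D] holding=E
step 4 (stack(E, A)): towers=[B; C/A/E; D] holding=-
step 5 (pickup(B)): towers=[C/A/E; D] holding=B

towers=[C/A/E; D] holding=B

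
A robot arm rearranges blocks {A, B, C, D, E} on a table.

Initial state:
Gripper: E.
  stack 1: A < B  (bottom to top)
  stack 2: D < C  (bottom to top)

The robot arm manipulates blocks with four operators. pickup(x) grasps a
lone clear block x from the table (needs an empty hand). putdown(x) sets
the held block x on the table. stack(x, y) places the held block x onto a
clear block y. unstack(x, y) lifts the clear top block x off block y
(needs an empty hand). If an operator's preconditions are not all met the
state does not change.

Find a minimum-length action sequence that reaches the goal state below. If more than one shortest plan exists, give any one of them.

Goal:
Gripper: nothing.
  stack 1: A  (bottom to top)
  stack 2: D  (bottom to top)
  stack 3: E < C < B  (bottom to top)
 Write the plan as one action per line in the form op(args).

step 1 (putdown(E)): towers=[A/B; D/C; E] holding=-
step 2 (unstack(C, D)): towers=[A/B; D; E] holding=C
step 3 (stack(C, E)): towers=[A/B; D; E/C] holding=-
step 4 (unstack(B, A)): towers=[A; D; E/C] holding=B
step 5 (stack(B, C)): towers=[A; D; E/C/B] holding=-
goal check: towers=[A; D; E/C/B] holding=- — reached (length 5, optimal by BFS)

putdown(E)
unstack(C, D)
stack(C, E)
unstack(B, A)
stack(B, C)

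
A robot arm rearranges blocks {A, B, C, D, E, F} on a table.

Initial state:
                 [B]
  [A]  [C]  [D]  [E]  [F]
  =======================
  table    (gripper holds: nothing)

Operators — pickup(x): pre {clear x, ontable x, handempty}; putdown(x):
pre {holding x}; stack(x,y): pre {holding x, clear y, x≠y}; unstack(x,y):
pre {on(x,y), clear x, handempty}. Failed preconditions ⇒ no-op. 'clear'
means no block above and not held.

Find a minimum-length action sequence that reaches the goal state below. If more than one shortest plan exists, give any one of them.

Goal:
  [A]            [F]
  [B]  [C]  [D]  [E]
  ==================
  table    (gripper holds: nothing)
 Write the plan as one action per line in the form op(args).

unstack(B, E)
putdown(B)
pickup(F)
stack(F, E)
pickup(A)
stack(A, B)

step 1 (unstack(B, E)): towers=[A; C; D; E; F] holding=B
step 2 (putdown(B)): towers=[A; B; C; D; E; F] holding=-
step 3 (pickup(F)): towers=[A; B; C; D; E] holding=F
step 4 (stack(F, E)): towers=[A; B; C; D; E/F] holding=-
step 5 (pickup(A)): towers=[B; C; D; E/F] holding=A
step 6 (stack(A, B)): towers=[B/A; C; D; E/F] holding=-
goal check: towers=[B/A; C; D; E/F] holding=- — reached (length 6, optimal by BFS)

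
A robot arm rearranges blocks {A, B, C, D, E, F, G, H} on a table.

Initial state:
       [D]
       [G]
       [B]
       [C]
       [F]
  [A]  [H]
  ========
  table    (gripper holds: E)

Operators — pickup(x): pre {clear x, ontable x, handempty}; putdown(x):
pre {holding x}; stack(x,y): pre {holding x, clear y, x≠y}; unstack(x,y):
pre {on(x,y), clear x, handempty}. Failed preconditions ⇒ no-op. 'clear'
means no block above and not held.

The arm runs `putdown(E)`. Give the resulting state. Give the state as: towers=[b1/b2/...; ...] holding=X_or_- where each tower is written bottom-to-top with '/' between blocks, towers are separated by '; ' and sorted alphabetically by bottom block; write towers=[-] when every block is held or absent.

before: towers=[A; H/F/C/B/G/D] holding=E
pre[putdown(E)]: holding(E) ✓
all met → apply putdown(E)
after:  towers=[A; E; H/F/C/B/G/D] holding=-

towers=[A; E; H/F/C/B/G/D] holding=-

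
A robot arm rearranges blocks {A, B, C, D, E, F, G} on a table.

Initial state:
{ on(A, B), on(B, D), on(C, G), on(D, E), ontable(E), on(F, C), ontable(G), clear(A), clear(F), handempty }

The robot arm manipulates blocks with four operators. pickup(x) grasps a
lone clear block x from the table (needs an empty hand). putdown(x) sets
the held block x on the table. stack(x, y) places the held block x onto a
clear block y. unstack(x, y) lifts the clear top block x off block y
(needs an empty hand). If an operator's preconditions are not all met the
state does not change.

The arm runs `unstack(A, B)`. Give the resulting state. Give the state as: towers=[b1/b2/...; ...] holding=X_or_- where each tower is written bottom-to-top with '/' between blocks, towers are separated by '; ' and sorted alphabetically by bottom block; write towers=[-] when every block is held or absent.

before: towers=[E/D/B/A; G/C/F] holding=-
pre[unstack(A, B)]: on(A,B) yes, clear(A) yes, handempty yes
all met → apply unstack(A, B)
after:  towers=[E/D/B; G/C/F] holding=A

towers=[E/D/B; G/C/F] holding=A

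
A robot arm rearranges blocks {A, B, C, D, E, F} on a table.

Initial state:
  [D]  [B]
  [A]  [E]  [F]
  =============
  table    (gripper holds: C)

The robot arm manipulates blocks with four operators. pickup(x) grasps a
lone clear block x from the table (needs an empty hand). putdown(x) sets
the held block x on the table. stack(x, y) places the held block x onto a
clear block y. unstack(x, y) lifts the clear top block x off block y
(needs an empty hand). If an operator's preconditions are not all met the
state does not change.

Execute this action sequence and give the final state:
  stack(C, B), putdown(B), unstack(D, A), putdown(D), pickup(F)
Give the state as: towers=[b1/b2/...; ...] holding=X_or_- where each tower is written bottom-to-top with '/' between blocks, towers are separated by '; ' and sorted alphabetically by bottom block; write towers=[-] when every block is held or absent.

towers=[A; D; E/B/C] holding=F

step 1 (stack(C, B)): towers=[A/D; E/B/C; F] holding=-
step 2 (putdown(B)) [no-op]: towers=[A/D; E/B/C; F] holding=-
step 3 (unstack(D, A)): towers=[A; E/B/C; F] holding=D
step 4 (putdown(D)): towers=[A; D; E/B/C; F] holding=-
step 5 (pickup(F)): towers=[A; D; E/B/C] holding=F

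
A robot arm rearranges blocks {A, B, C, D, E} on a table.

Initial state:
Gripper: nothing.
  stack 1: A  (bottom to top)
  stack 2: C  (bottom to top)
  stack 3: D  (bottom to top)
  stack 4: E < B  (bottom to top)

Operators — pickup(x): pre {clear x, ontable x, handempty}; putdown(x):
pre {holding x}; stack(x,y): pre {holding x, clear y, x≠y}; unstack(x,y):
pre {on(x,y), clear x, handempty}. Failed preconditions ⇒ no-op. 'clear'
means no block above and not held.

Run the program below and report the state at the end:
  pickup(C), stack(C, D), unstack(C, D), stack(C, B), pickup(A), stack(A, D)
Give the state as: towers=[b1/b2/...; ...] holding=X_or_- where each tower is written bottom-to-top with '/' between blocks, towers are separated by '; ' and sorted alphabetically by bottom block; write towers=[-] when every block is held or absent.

towers=[D/A; E/B/C] holding=-

step 1 (pickup(C)): towers=[A; D; E/B] holding=C
step 2 (stack(C, D)): towers=[A; D/C; E/B] holding=-
step 3 (unstack(C, D)): towers=[A; D; E/B] holding=C
step 4 (stack(C, B)): towers=[A; D; E/B/C] holding=-
step 5 (pickup(A)): towers=[D; E/B/C] holding=A
step 6 (stack(A, D)): towers=[D/A; E/B/C] holding=-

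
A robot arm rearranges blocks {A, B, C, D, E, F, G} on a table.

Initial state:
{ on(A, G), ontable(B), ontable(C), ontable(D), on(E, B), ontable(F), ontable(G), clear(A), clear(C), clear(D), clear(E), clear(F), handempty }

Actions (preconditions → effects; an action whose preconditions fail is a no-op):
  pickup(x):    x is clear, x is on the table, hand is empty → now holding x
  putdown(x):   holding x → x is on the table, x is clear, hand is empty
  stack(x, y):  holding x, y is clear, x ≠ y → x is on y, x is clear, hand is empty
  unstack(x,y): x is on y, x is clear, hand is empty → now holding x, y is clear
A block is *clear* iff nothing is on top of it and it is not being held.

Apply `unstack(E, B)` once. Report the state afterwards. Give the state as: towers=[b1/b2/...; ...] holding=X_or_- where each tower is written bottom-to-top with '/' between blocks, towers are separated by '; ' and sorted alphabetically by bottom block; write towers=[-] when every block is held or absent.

before: towers=[B/E; C; D; F; G/A] holding=-
pre[unstack(E, B)]: on(E,B) yes, clear(E) yes, handempty yes
all met → apply unstack(E, B)
after:  towers=[B; C; D; F; G/A] holding=E

towers=[B; C; D; F; G/A] holding=E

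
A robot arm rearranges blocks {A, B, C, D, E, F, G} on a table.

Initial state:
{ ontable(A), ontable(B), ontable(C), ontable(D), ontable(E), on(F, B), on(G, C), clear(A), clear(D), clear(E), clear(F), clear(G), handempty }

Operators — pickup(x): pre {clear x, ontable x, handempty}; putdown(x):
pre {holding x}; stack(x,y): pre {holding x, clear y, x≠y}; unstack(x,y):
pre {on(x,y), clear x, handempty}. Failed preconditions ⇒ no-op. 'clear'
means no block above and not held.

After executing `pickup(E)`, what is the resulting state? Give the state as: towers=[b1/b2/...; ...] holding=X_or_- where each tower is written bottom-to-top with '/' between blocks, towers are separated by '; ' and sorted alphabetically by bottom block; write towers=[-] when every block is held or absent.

towers=[A; B/F; C/G; D] holding=E

before: towers=[A; B/F; C/G; D; E] holding=-
pre[pickup(E)]: clear(E) yes, ontable(E) yes, handempty yes
all met → apply pickup(E)
after:  towers=[A; B/F; C/G; D] holding=E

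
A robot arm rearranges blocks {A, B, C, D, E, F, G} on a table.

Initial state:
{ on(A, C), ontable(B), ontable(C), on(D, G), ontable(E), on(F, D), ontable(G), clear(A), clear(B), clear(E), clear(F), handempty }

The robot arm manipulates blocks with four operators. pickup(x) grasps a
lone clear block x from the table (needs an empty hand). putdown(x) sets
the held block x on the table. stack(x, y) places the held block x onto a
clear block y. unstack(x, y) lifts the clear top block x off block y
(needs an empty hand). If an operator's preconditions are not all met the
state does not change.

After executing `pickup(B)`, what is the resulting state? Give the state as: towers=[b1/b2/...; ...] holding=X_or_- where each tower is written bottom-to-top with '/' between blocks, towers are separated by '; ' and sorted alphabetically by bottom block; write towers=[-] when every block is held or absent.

towers=[C/A; E; G/D/F] holding=B

before: towers=[B; C/A; E; G/D/F] holding=-
pre[pickup(B)]: clear(B) ✓, ontable(B) ✓, handempty ✓
all met → apply pickup(B)
after:  towers=[C/A; E; G/D/F] holding=B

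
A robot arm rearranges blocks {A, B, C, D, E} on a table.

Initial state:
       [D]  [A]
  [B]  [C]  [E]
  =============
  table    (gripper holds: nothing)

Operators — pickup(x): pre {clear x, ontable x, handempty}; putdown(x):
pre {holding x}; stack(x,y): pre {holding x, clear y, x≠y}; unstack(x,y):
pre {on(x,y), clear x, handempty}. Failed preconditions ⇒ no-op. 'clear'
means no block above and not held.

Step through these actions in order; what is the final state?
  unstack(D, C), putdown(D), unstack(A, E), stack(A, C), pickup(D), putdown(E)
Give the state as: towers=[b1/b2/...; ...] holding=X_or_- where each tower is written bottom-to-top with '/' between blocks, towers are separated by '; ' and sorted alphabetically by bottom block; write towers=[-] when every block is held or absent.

towers=[B; C/A; E] holding=D

step 1 (unstack(D, C)): towers=[B; C; E/A] holding=D
step 2 (putdown(D)): towers=[B; C; D; E/A] holding=-
step 3 (unstack(A, E)): towers=[B; C; D; E] holding=A
step 4 (stack(A, C)): towers=[B; C/A; D; E] holding=-
step 5 (pickup(D)): towers=[B; C/A; E] holding=D
step 6 (putdown(E)) [no-op]: towers=[B; C/A; E] holding=D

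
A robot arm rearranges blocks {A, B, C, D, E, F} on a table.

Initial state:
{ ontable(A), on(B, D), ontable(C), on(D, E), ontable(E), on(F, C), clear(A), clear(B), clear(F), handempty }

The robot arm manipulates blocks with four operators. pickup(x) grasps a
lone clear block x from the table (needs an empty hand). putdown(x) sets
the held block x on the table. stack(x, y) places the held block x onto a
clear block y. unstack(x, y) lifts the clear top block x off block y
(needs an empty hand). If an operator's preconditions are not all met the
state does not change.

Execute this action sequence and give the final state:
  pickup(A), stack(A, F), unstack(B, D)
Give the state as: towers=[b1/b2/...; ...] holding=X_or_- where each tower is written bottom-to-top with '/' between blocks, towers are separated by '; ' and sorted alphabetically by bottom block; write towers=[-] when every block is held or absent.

towers=[C/F/A; E/D] holding=B

step 1 (pickup(A)): towers=[C/F; E/D/B] holding=A
step 2 (stack(A, F)): towers=[C/F/A; E/D/B] holding=-
step 3 (unstack(B, D)): towers=[C/F/A; E/D] holding=B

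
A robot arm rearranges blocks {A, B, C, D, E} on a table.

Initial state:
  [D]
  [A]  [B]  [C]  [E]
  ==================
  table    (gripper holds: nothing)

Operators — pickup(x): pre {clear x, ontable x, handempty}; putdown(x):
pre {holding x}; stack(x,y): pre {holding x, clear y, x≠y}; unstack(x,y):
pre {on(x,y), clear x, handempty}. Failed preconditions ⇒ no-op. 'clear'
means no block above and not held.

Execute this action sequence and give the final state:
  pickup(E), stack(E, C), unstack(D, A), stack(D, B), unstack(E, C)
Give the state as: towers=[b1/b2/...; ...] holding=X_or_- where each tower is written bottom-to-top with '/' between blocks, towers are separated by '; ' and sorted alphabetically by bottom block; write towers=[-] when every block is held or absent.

step 1 (pickup(E)): towers=[A/D; B; C] holding=E
step 2 (stack(E, C)): towers=[A/D; B; C/E] holding=-
step 3 (unstack(D, A)): towers=[A; B; C/E] holding=D
step 4 (stack(D, B)): towers=[A; B/D; C/E] holding=-
step 5 (unstack(E, C)): towers=[A; B/D; C] holding=E

towers=[A; B/D; C] holding=E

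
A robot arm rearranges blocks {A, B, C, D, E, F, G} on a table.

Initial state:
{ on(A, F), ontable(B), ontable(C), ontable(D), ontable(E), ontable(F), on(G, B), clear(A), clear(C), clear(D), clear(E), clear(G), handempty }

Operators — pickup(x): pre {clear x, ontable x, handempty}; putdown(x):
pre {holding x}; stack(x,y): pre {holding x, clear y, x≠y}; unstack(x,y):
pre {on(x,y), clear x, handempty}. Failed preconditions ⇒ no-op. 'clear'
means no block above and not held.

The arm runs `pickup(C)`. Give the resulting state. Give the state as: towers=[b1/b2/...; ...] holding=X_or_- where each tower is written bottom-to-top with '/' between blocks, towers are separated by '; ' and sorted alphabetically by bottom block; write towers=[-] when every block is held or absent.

towers=[B/G; D; E; F/A] holding=C

before: towers=[B/G; C; D; E; F/A] holding=-
pre[pickup(C)]: clear(C) yes, ontable(C) yes, handempty yes
all met → apply pickup(C)
after:  towers=[B/G; D; E; F/A] holding=C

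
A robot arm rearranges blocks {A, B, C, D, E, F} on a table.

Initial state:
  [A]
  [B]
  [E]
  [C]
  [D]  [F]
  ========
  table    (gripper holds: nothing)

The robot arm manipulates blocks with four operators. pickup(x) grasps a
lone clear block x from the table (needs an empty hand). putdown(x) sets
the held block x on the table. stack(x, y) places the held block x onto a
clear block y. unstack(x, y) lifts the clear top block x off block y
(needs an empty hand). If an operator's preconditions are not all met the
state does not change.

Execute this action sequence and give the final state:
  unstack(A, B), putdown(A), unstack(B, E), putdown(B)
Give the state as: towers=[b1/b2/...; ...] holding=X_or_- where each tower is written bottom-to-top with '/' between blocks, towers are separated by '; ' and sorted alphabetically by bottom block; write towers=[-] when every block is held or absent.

step 1 (unstack(A, B)): towers=[D/C/E/B; F] holding=A
step 2 (putdown(A)): towers=[A; D/C/E/B; F] holding=-
step 3 (unstack(B, E)): towers=[A; D/C/E; F] holding=B
step 4 (putdown(B)): towers=[A; B; D/C/E; F] holding=-

towers=[A; B; D/C/E; F] holding=-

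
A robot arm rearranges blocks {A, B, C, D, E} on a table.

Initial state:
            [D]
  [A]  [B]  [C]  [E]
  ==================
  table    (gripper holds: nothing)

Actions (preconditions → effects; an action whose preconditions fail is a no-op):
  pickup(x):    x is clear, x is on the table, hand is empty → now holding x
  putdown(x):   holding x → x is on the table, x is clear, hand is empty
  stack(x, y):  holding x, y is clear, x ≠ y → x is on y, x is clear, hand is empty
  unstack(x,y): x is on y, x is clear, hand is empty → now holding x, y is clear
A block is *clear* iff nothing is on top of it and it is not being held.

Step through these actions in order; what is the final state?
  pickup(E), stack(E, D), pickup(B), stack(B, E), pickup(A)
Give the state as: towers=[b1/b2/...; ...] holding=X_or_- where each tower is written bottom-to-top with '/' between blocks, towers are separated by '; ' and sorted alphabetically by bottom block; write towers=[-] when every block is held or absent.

towers=[C/D/E/B] holding=A

step 1 (pickup(E)): towers=[A; B; C/D] holding=E
step 2 (stack(E, D)): towers=[A; B; C/D/E] holding=-
step 3 (pickup(B)): towers=[A; C/D/E] holding=B
step 4 (stack(B, E)): towers=[A; C/D/E/B] holding=-
step 5 (pickup(A)): towers=[C/D/E/B] holding=A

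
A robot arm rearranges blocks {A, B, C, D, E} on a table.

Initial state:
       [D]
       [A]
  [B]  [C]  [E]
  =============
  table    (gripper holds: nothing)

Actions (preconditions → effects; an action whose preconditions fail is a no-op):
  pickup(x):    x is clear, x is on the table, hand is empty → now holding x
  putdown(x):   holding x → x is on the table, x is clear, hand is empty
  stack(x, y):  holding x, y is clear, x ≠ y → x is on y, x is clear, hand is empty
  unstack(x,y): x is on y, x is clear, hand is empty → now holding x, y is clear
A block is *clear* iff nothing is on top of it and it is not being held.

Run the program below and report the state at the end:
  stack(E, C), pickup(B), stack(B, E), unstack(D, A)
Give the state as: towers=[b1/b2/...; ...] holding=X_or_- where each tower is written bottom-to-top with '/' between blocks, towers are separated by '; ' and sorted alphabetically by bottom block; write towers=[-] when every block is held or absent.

towers=[C/A; E/B] holding=D

step 1 (stack(E, C)) [no-op]: towers=[B; C/A/D; E] holding=-
step 2 (pickup(B)): towers=[C/A/D; E] holding=B
step 3 (stack(B, E)): towers=[C/A/D; E/B] holding=-
step 4 (unstack(D, A)): towers=[C/A; E/B] holding=D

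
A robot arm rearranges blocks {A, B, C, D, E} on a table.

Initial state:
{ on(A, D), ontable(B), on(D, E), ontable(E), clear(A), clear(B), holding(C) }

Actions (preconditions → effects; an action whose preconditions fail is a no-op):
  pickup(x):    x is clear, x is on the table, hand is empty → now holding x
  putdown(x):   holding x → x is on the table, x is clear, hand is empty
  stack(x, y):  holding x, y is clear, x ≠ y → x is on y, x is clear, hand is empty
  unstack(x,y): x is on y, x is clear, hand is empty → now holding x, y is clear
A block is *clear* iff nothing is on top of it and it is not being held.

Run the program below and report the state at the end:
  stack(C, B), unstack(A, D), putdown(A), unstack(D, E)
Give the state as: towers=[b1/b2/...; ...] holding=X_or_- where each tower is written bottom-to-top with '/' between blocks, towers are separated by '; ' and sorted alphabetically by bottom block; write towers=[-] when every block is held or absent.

towers=[A; B/C; E] holding=D

step 1 (stack(C, B)): towers=[B/C; E/D/A] holding=-
step 2 (unstack(A, D)): towers=[B/C; E/D] holding=A
step 3 (putdown(A)): towers=[A; B/C; E/D] holding=-
step 4 (unstack(D, E)): towers=[A; B/C; E] holding=D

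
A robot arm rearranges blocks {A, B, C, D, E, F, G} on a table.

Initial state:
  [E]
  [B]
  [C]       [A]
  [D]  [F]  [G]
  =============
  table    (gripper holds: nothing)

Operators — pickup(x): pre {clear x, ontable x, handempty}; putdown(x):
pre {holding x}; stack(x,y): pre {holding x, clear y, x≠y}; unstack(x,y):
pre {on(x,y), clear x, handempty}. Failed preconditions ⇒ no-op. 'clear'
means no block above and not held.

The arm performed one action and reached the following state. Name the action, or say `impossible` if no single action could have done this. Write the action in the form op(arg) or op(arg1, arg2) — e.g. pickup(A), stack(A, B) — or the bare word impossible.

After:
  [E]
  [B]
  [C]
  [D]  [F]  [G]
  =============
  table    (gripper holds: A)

target: towers=[D/C/B/E; F; G] holding=A
         pickup(F) → towers=[D/C/B/E; G/A] holding=F
     unstack(A, G) → towers=[D/C/B/E; F; G] holding=A  ← match
     unstack(E, B) → towers=[D/C/B; F; G/A] holding=E

unstack(A, G)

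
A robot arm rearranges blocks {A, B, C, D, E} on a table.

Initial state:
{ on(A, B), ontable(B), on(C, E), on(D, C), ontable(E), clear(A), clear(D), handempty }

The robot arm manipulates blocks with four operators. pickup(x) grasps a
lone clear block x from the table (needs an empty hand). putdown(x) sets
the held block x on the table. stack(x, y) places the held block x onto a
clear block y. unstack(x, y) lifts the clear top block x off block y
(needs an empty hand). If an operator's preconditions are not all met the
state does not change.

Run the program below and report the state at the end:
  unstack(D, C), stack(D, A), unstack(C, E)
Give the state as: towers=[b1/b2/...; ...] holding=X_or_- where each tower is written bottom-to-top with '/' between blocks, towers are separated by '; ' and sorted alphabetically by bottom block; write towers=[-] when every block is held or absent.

towers=[B/A/D; E] holding=C

step 1 (unstack(D, C)): towers=[B/A; E/C] holding=D
step 2 (stack(D, A)): towers=[B/A/D; E/C] holding=-
step 3 (unstack(C, E)): towers=[B/A/D; E] holding=C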